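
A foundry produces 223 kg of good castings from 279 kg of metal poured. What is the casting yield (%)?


Formula: Casting Yield = (W_good / W_total) * 100
Yield = (223 kg / 279 kg) * 100 = 79.9283%

79.9283%


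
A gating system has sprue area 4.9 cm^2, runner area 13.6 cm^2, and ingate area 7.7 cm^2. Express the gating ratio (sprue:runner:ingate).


Sprue:Runner:Ingate = 1 : 13.6/4.9 : 7.7/4.9 = 1:2.78:1.57

1:2.78:1.57


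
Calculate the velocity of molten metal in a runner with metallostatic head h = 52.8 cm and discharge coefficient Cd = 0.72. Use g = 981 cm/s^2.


Formula: v = Cd * sqrt(2 * g * h)  (Torricelli with discharge coefficient)
2*g*h = 2 * 981 * 52.8 = 103593.6 cm^2/s^2
sqrt(103593.6) = 321.85960 cm/s
v = 0.72 * 321.85960 = 231.7389 cm/s


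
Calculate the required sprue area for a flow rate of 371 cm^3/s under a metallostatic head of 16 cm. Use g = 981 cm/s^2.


Formula: v = sqrt(2*g*h), A = Q/v
Velocity: v = sqrt(2 * 981 * 16) = sqrt(31392) = 177.1779 cm/s
Sprue area: A = Q / v = 371 / 177.1779 = 2.0939 cm^2

Final answer: 2.0939 cm^2


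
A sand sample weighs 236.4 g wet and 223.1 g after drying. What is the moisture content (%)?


Formula: MC = (W_wet - W_dry) / W_wet * 100
Water mass = 236.4 - 223.1 = 13.3 g
MC = 13.3 / 236.4 * 100 = 5.6261%

5.6261%


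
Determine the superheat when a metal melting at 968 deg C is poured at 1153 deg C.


Formula: Superheat = T_pour - T_melt
Superheat = 1153 - 968 = 185 deg C

Final answer: 185 deg C


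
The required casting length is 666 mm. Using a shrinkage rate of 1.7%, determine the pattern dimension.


Formula: L_pattern = L_casting * (1 + shrinkage_rate/100)
Shrinkage factor = 1 + 1.7/100 = 1.017
L_pattern = 666 mm * 1.017 = 677.3220 mm

677.3220 mm


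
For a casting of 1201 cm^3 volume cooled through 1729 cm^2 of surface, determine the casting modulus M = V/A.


Formula: Casting Modulus M = V / A
M = 1201 cm^3 / 1729 cm^2 = 0.6946 cm

Final answer: 0.6946 cm


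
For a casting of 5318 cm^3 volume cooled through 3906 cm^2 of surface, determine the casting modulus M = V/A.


Formula: Casting Modulus M = V / A
M = 5318 cm^3 / 3906 cm^2 = 1.3615 cm

1.3615 cm


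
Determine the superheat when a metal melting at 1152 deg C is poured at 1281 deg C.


Formula: Superheat = T_pour - T_melt
Superheat = 1281 - 1152 = 129 deg C

Final answer: 129 deg C


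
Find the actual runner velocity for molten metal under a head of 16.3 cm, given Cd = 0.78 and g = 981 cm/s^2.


Formula: v = Cd * sqrt(2 * g * h)  (Torricelli with discharge coefficient)
2*g*h = 2 * 981 * 16.3 = 31980.6 cm^2/s^2
sqrt(31980.6) = 178.83121 cm/s
v = 0.78 * 178.83121 = 139.4883 cm/s

Final answer: 139.4883 cm/s


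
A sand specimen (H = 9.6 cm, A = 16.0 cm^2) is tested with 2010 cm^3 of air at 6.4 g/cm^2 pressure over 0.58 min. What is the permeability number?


Formula: Permeability Number P = (V * H) / (p * A * t)
Numerator: V * H = 2010 * 9.6 = 19296.0
Denominator: p * A * t = 6.4 * 16.0 * 0.58 = 59.392
P = 19296.0 / 59.392 = 324.8922

Answer: 324.8922


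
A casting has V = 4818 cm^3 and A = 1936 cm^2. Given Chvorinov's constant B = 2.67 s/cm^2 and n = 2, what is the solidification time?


Formula: t_s = B * (V/A)^n  (Chvorinov's rule, n=2)
Modulus M = V/A = 4818/1936 = 2.488636 cm
M^2 = 2.488636^2 = 6.193309 cm^2
t_s = 2.67 * 6.193309 = 16.5361 s

Final answer: 16.5361 s


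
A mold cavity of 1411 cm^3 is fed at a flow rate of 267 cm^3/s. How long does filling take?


Formula: t_fill = V_mold / Q_flow
t = 1411 cm^3 / 267 cm^3/s = 5.2846 s


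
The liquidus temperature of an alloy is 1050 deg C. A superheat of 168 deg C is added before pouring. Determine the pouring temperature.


Formula: T_pour = T_melt + Superheat
T_pour = 1050 + 168 = 1218 deg C

Answer: 1218 deg C


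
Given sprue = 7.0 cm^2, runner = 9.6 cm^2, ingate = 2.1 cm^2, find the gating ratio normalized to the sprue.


Sprue:Runner:Ingate = 1 : 9.6/7.0 : 2.1/7.0 = 1:1.37:0.30


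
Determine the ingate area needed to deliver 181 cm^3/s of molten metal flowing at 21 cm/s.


Formula: A_ingate = Q / v  (continuity equation)
A = 181 cm^3/s / 21 cm/s = 8.6190 cm^2

Final answer: 8.6190 cm^2


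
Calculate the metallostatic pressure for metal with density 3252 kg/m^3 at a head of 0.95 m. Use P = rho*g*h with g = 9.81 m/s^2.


Formula: P = rho * g * h
rho * g = 3252 * 9.81 = 31902.12 N/m^3
P = 31902.12 * 0.95 = 30307.0140 Pa


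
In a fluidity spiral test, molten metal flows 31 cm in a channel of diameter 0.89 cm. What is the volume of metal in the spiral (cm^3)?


Formula: V = pi * (d/2)^2 * L  (cylinder volume)
Radius = 0.89/2 = 0.445 cm
V = pi * 0.445^2 * 31 = 19.2855 cm^3


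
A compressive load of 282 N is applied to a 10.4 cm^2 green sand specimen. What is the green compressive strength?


Formula: Compressive Strength = Force / Area
Strength = 282 N / 10.4 cm^2 = 27.1154 N/cm^2

27.1154 N/cm^2


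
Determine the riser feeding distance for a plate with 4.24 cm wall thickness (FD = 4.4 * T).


Formula: FD = 4.4 * T  (riser feeding-distance rule)
FD = 4.4 * 4.24 cm = 18.6560 cm

Final answer: 18.6560 cm


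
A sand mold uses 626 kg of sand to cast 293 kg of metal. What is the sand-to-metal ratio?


Formula: Sand-to-Metal Ratio = W_sand / W_metal
Ratio = 626 kg / 293 kg = 2.1365


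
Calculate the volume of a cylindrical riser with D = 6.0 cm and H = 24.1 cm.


Formula: V = pi * (D/2)^2 * H  (cylinder volume)
Radius = D/2 = 6.0/2 = 3.0 cm
V = pi * 3.0^2 * 24.1 = 681.4114 cm^3

Answer: 681.4114 cm^3


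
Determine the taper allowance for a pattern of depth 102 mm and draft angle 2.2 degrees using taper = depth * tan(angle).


Formula: taper = depth * tan(draft_angle)
tan(2.2 deg) = 0.0384161
taper = 102 mm * 0.0384161 = 3.9184 mm

Answer: 3.9184 mm


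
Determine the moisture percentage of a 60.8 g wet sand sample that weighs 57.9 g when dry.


Formula: MC = (W_wet - W_dry) / W_wet * 100
Water mass = 60.8 - 57.9 = 2.9 g
MC = 2.9 / 60.8 * 100 = 4.7697%

Answer: 4.7697%


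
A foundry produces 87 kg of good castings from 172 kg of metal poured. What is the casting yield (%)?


Formula: Casting Yield = (W_good / W_total) * 100
Yield = (87 kg / 172 kg) * 100 = 50.5814%

Final answer: 50.5814%


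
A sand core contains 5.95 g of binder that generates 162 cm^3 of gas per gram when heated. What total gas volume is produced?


Formula: V_gas = W_binder * gas_evolution_rate
V = 5.95 g * 162 cm^3/g = 963.9000 cm^3

Answer: 963.9000 cm^3


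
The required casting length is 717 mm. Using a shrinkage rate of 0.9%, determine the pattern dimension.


Formula: L_pattern = L_casting * (1 + shrinkage_rate/100)
Shrinkage factor = 1 + 0.9/100 = 1.009
L_pattern = 717 mm * 1.009 = 723.4530 mm

Final answer: 723.4530 mm


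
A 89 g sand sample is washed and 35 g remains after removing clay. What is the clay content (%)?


Formula: Clay% = (W_total - W_washed) / W_total * 100
Clay mass = 89 - 35 = 54 g
Clay% = 54 / 89 * 100 = 60.6742%

Final answer: 60.6742%


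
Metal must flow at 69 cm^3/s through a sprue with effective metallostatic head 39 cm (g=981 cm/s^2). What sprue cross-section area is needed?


Formula: v = sqrt(2*g*h), A = Q/v
Velocity: v = sqrt(2 * 981 * 39) = sqrt(76518) = 276.6189 cm/s
Sprue area: A = Q / v = 69 / 276.6189 = 0.2494 cm^2

0.2494 cm^2


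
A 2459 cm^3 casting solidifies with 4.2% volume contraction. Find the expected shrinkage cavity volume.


Formula: V_shrink = V_casting * shrinkage_pct / 100
V_shrink = 2459 cm^3 * 4.2 / 100 = 103.2780 cm^3

Answer: 103.2780 cm^3


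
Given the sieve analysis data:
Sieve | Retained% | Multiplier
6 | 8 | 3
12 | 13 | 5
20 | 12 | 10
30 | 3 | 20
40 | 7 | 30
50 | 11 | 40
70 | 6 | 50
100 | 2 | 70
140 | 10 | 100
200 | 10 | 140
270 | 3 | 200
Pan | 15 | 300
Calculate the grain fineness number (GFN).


Formula: GFN = sum(pct * multiplier) / sum(pct)
sum(pct * multiplier) = 8859
sum(pct) = 100
GFN = 8859 / 100 = 88.59

Answer: 88.59


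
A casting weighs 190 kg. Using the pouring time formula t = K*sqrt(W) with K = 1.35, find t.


Formula: t = K * sqrt(W)
sqrt(W) = sqrt(190) = 13.78405
t = 1.35 * 13.78405 = 18.6085 s

18.6085 s


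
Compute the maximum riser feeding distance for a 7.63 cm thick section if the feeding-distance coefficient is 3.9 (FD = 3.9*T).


Formula: FD = 3.9 * T  (riser feeding-distance rule)
FD = 3.9 * 7.63 cm = 29.7570 cm

29.7570 cm


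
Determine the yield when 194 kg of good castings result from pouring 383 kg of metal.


Formula: Casting Yield = (W_good / W_total) * 100
Yield = (194 kg / 383 kg) * 100 = 50.6527%

Final answer: 50.6527%


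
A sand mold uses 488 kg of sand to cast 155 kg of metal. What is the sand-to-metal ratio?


Formula: Sand-to-Metal Ratio = W_sand / W_metal
Ratio = 488 kg / 155 kg = 3.1484


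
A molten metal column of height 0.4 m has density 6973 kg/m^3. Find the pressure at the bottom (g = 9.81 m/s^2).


Formula: P = rho * g * h
rho * g = 6973 * 9.81 = 68405.13 N/m^3
P = 68405.13 * 0.4 = 27362.0520 Pa

Answer: 27362.0520 Pa


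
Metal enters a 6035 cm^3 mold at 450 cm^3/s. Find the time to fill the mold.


Formula: t_fill = V_mold / Q_flow
t = 6035 cm^3 / 450 cm^3/s = 13.4111 s

Final answer: 13.4111 s


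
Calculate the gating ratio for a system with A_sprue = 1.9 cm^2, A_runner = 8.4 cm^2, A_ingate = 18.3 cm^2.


Sprue:Runner:Ingate = 1 : 8.4/1.9 : 18.3/1.9 = 1:4.42:9.63


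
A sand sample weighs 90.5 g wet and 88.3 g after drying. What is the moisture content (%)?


Formula: MC = (W_wet - W_dry) / W_wet * 100
Water mass = 90.5 - 88.3 = 2.2 g
MC = 2.2 / 90.5 * 100 = 2.4309%

Answer: 2.4309%


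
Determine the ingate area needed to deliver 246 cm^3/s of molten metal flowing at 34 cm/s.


Formula: A_ingate = Q / v  (continuity equation)
A = 246 cm^3/s / 34 cm/s = 7.2353 cm^2

Final answer: 7.2353 cm^2


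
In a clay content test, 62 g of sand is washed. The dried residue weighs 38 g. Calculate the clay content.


Formula: Clay% = (W_total - W_washed) / W_total * 100
Clay mass = 62 - 38 = 24 g
Clay% = 24 / 62 * 100 = 38.7097%

Answer: 38.7097%


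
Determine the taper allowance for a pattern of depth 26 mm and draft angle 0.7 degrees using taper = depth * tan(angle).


Formula: taper = depth * tan(draft_angle)
tan(0.7 deg) = 0.0122179
taper = 26 mm * 0.0122179 = 0.3177 mm

0.3177 mm


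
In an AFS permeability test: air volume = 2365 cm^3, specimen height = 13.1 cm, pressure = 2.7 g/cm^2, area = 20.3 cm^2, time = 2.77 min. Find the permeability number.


Formula: Permeability Number P = (V * H) / (p * A * t)
Numerator: V * H = 2365 * 13.1 = 30981.5
Denominator: p * A * t = 2.7 * 20.3 * 2.77 = 151.8237
P = 30981.5 / 151.8237 = 204.0623

Final answer: 204.0623


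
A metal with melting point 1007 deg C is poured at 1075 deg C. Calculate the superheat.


Formula: Superheat = T_pour - T_melt
Superheat = 1075 - 1007 = 68 deg C

Final answer: 68 deg C


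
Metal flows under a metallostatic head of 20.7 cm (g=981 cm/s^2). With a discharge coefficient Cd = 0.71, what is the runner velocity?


Formula: v = Cd * sqrt(2 * g * h)  (Torricelli with discharge coefficient)
2*g*h = 2 * 981 * 20.7 = 40613.4 cm^2/s^2
sqrt(40613.4) = 201.52767 cm/s
v = 0.71 * 201.52767 = 143.0846 cm/s

143.0846 cm/s


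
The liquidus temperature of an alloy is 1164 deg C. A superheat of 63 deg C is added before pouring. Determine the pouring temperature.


Formula: T_pour = T_melt + Superheat
T_pour = 1164 + 63 = 1227 deg C

Final answer: 1227 deg C


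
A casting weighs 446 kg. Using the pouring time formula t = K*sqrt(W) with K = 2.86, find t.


Formula: t = K * sqrt(W)
sqrt(W) = sqrt(446) = 21.11871
t = 2.86 * 21.11871 = 60.3995 s

60.3995 s


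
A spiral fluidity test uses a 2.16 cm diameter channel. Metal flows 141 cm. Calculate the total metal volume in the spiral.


Formula: V = pi * (d/2)^2 * L  (cylinder volume)
Radius = 2.16/2 = 1.08 cm
V = pi * 1.08^2 * 141 = 516.6739 cm^3


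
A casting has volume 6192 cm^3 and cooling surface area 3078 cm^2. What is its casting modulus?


Formula: Casting Modulus M = V / A
M = 6192 cm^3 / 3078 cm^2 = 2.0117 cm


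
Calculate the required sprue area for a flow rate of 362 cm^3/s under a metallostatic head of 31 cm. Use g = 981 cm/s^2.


Formula: v = sqrt(2*g*h), A = Q/v
Velocity: v = sqrt(2 * 981 * 31) = sqrt(60822) = 246.6212 cm/s
Sprue area: A = Q / v = 362 / 246.6212 = 1.4678 cm^2

Final answer: 1.4678 cm^2


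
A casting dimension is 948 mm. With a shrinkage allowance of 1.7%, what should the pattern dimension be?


Formula: L_pattern = L_casting * (1 + shrinkage_rate/100)
Shrinkage factor = 1 + 1.7/100 = 1.017
L_pattern = 948 mm * 1.017 = 964.1160 mm

Answer: 964.1160 mm


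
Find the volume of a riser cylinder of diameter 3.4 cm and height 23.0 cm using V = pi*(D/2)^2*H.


Formula: V = pi * (D/2)^2 * H  (cylinder volume)
Radius = D/2 = 3.4/2 = 1.7 cm
V = pi * 1.7^2 * 23.0 = 208.8217 cm^3


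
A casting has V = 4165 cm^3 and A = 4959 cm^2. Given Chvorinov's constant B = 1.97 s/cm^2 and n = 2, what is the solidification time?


Formula: t_s = B * (V/A)^n  (Chvorinov's rule, n=2)
Modulus M = V/A = 4165/4959 = 0.839887 cm
M^2 = 0.839887^2 = 0.705410 cm^2
t_s = 1.97 * 0.705410 = 1.3897 s

Final answer: 1.3897 s


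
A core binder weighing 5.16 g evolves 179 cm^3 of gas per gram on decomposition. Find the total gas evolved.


Formula: V_gas = W_binder * gas_evolution_rate
V = 5.16 g * 179 cm^3/g = 923.6400 cm^3

Final answer: 923.6400 cm^3


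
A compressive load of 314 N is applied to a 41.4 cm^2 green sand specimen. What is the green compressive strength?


Formula: Compressive Strength = Force / Area
Strength = 314 N / 41.4 cm^2 = 7.5845 N/cm^2

7.5845 N/cm^2


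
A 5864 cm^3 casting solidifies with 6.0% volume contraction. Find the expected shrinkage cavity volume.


Formula: V_shrink = V_casting * shrinkage_pct / 100
V_shrink = 5864 cm^3 * 6.0 / 100 = 351.8400 cm^3


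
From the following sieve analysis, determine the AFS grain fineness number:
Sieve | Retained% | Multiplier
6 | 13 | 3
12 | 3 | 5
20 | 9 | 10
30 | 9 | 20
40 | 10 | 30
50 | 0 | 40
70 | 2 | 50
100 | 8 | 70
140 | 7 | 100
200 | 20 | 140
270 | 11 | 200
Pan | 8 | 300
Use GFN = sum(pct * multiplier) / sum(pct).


Formula: GFN = sum(pct * multiplier) / sum(pct)
sum(pct * multiplier) = 9384
sum(pct) = 100
GFN = 9384 / 100 = 93.84

Final answer: 93.84


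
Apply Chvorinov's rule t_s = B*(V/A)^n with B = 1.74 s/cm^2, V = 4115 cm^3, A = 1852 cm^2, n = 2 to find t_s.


Formula: t_s = B * (V/A)^n  (Chvorinov's rule, n=2)
Modulus M = V/A = 4115/1852 = 2.221922 cm
M^2 = 2.221922^2 = 4.936937 cm^2
t_s = 1.74 * 4.936937 = 8.5903 s


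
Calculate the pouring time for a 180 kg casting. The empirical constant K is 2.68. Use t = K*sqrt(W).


Formula: t = K * sqrt(W)
sqrt(W) = sqrt(180) = 13.41641
t = 2.68 * 13.41641 = 35.9560 s

35.9560 s


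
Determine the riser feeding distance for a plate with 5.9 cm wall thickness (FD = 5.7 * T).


Formula: FD = 5.7 * T  (riser feeding-distance rule)
FD = 5.7 * 5.9 cm = 33.6300 cm


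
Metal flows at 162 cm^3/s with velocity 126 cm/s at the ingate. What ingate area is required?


Formula: A_ingate = Q / v  (continuity equation)
A = 162 cm^3/s / 126 cm/s = 1.2857 cm^2

Final answer: 1.2857 cm^2


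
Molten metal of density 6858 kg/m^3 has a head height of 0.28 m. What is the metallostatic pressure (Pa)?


Formula: P = rho * g * h
rho * g = 6858 * 9.81 = 67276.98 N/m^3
P = 67276.98 * 0.28 = 18837.5544 Pa

18837.5544 Pa


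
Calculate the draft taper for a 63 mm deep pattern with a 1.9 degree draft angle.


Formula: taper = depth * tan(draft_angle)
tan(1.9 deg) = 0.0331734
taper = 63 mm * 0.0331734 = 2.0899 mm


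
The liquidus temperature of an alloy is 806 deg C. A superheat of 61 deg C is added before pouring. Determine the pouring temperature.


Formula: T_pour = T_melt + Superheat
T_pour = 806 + 61 = 867 deg C

867 deg C


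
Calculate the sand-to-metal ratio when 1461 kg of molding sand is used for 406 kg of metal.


Formula: Sand-to-Metal Ratio = W_sand / W_metal
Ratio = 1461 kg / 406 kg = 3.5985

Final answer: 3.5985


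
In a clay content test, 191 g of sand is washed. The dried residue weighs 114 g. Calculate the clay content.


Formula: Clay% = (W_total - W_washed) / W_total * 100
Clay mass = 191 - 114 = 77 g
Clay% = 77 / 191 * 100 = 40.3141%

Answer: 40.3141%


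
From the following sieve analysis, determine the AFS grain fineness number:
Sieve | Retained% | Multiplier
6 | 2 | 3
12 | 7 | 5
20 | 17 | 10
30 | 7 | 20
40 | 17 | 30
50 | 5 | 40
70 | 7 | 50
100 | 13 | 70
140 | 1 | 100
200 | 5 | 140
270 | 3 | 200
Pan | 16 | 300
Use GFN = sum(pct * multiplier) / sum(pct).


Formula: GFN = sum(pct * multiplier) / sum(pct)
sum(pct * multiplier) = 8521
sum(pct) = 100
GFN = 8521 / 100 = 85.21

Answer: 85.21


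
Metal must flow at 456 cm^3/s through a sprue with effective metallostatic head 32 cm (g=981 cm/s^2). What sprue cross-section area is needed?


Formula: v = sqrt(2*g*h), A = Q/v
Velocity: v = sqrt(2 * 981 * 32) = sqrt(62784) = 250.5674 cm/s
Sprue area: A = Q / v = 456 / 250.5674 = 1.8199 cm^2

Answer: 1.8199 cm^2


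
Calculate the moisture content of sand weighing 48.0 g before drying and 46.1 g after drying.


Formula: MC = (W_wet - W_dry) / W_wet * 100
Water mass = 48.0 - 46.1 = 1.9 g
MC = 1.9 / 48.0 * 100 = 3.9583%

3.9583%


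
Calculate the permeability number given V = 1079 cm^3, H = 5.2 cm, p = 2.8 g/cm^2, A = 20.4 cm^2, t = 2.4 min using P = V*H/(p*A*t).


Formula: Permeability Number P = (V * H) / (p * A * t)
Numerator: V * H = 1079 * 5.2 = 5610.8
Denominator: p * A * t = 2.8 * 20.4 * 2.4 = 137.088
P = 5610.8 / 137.088 = 40.9285


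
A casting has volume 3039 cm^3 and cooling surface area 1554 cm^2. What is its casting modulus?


Formula: Casting Modulus M = V / A
M = 3039 cm^3 / 1554 cm^2 = 1.9556 cm

Final answer: 1.9556 cm


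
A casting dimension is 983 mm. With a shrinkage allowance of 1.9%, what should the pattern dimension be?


Formula: L_pattern = L_casting * (1 + shrinkage_rate/100)
Shrinkage factor = 1 + 1.9/100 = 1.019
L_pattern = 983 mm * 1.019 = 1001.6770 mm

Final answer: 1001.6770 mm


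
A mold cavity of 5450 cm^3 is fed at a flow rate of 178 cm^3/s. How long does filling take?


Formula: t_fill = V_mold / Q_flow
t = 5450 cm^3 / 178 cm^3/s = 30.6180 s

Final answer: 30.6180 s


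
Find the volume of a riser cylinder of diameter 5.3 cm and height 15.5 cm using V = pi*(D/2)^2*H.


Formula: V = pi * (D/2)^2 * H  (cylinder volume)
Radius = D/2 = 5.3/2 = 2.65 cm
V = pi * 2.65^2 * 15.5 = 341.9584 cm^3


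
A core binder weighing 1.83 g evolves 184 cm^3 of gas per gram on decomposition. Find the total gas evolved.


Formula: V_gas = W_binder * gas_evolution_rate
V = 1.83 g * 184 cm^3/g = 336.7200 cm^3

336.7200 cm^3


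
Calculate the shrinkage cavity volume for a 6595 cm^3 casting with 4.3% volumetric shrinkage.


Formula: V_shrink = V_casting * shrinkage_pct / 100
V_shrink = 6595 cm^3 * 4.3 / 100 = 283.5850 cm^3

283.5850 cm^3


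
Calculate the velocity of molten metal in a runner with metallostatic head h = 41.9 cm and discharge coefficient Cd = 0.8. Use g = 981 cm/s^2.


Formula: v = Cd * sqrt(2 * g * h)  (Torricelli with discharge coefficient)
2*g*h = 2 * 981 * 41.9 = 82207.8 cm^2/s^2
sqrt(82207.8) = 286.71903 cm/s
v = 0.8 * 286.71903 = 229.3752 cm/s

Answer: 229.3752 cm/s


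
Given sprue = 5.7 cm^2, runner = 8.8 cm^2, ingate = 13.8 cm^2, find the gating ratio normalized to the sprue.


Sprue:Runner:Ingate = 1 : 8.8/5.7 : 13.8/5.7 = 1:1.54:2.42

Answer: 1:1.54:2.42


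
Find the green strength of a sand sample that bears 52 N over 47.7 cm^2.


Formula: Compressive Strength = Force / Area
Strength = 52 N / 47.7 cm^2 = 1.0901 N/cm^2

1.0901 N/cm^2


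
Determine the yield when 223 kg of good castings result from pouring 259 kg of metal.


Formula: Casting Yield = (W_good / W_total) * 100
Yield = (223 kg / 259 kg) * 100 = 86.1004%

Final answer: 86.1004%


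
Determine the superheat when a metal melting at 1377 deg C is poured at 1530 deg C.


Formula: Superheat = T_pour - T_melt
Superheat = 1530 - 1377 = 153 deg C

153 deg C


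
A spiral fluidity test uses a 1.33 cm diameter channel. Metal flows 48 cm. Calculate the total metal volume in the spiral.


Formula: V = pi * (d/2)^2 * L  (cylinder volume)
Radius = 1.33/2 = 0.665 cm
V = pi * 0.665^2 * 48 = 66.6860 cm^3

Answer: 66.6860 cm^3


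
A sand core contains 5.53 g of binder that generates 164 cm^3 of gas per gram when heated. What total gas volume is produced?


Formula: V_gas = W_binder * gas_evolution_rate
V = 5.53 g * 164 cm^3/g = 906.9200 cm^3

Final answer: 906.9200 cm^3


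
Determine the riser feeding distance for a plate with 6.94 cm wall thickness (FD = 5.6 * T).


Formula: FD = 5.6 * T  (riser feeding-distance rule)
FD = 5.6 * 6.94 cm = 38.8640 cm

Answer: 38.8640 cm


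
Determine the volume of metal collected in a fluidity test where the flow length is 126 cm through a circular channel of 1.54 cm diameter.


Formula: V = pi * (d/2)^2 * L  (cylinder volume)
Radius = 1.54/2 = 0.77 cm
V = pi * 0.77^2 * 126 = 234.6939 cm^3


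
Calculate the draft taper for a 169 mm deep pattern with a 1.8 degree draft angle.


Formula: taper = depth * tan(draft_angle)
tan(1.8 deg) = 0.0314263
taper = 169 mm * 0.0314263 = 5.3110 mm


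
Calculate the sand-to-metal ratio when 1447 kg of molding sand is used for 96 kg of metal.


Formula: Sand-to-Metal Ratio = W_sand / W_metal
Ratio = 1447 kg / 96 kg = 15.0729

Answer: 15.0729


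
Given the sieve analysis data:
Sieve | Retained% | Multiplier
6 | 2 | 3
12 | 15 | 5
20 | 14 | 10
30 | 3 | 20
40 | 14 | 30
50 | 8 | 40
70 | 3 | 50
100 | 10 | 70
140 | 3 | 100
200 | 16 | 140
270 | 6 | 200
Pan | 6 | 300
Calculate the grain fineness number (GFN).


Formula: GFN = sum(pct * multiplier) / sum(pct)
sum(pct * multiplier) = 7411
sum(pct) = 100
GFN = 7411 / 100 = 74.11

Answer: 74.11


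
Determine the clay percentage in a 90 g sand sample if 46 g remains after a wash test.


Formula: Clay% = (W_total - W_washed) / W_total * 100
Clay mass = 90 - 46 = 44 g
Clay% = 44 / 90 * 100 = 48.8889%

Final answer: 48.8889%


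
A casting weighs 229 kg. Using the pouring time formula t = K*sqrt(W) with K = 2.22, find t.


Formula: t = K * sqrt(W)
sqrt(W) = sqrt(229) = 15.13275
t = 2.22 * 15.13275 = 33.5947 s

Final answer: 33.5947 s


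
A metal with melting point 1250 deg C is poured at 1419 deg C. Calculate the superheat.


Formula: Superheat = T_pour - T_melt
Superheat = 1419 - 1250 = 169 deg C

Final answer: 169 deg C


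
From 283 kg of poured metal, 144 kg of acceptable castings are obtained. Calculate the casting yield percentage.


Formula: Casting Yield = (W_good / W_total) * 100
Yield = (144 kg / 283 kg) * 100 = 50.8834%

50.8834%


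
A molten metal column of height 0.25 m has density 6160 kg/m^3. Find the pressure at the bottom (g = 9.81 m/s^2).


Formula: P = rho * g * h
rho * g = 6160 * 9.81 = 60429.6 N/m^3
P = 60429.6 * 0.25 = 15107.4000 Pa

Final answer: 15107.4000 Pa


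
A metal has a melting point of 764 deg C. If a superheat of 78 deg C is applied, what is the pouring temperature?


Formula: T_pour = T_melt + Superheat
T_pour = 764 + 78 = 842 deg C

Final answer: 842 deg C


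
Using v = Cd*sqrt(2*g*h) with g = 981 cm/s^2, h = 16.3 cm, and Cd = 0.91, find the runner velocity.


Formula: v = Cd * sqrt(2 * g * h)  (Torricelli with discharge coefficient)
2*g*h = 2 * 981 * 16.3 = 31980.6 cm^2/s^2
sqrt(31980.6) = 178.83121 cm/s
v = 0.91 * 178.83121 = 162.7364 cm/s

Final answer: 162.7364 cm/s


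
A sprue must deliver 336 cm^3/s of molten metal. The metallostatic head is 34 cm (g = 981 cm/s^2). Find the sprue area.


Formula: v = sqrt(2*g*h), A = Q/v
Velocity: v = sqrt(2 * 981 * 34) = sqrt(66708) = 258.2789 cm/s
Sprue area: A = Q / v = 336 / 258.2789 = 1.3009 cm^2

Final answer: 1.3009 cm^2


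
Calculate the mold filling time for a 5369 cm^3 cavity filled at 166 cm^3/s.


Formula: t_fill = V_mold / Q_flow
t = 5369 cm^3 / 166 cm^3/s = 32.3434 s

Final answer: 32.3434 s


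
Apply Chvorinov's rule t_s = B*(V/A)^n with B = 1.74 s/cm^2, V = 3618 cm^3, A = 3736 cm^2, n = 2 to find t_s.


Formula: t_s = B * (V/A)^n  (Chvorinov's rule, n=2)
Modulus M = V/A = 3618/3736 = 0.968415 cm
M^2 = 0.968415^2 = 0.937828 cm^2
t_s = 1.74 * 0.937828 = 1.6318 s

Final answer: 1.6318 s


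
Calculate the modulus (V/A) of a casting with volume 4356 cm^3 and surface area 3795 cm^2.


Formula: Casting Modulus M = V / A
M = 4356 cm^3 / 3795 cm^2 = 1.1478 cm


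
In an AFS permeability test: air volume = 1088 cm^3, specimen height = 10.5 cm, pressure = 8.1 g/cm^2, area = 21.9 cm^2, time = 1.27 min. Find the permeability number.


Formula: Permeability Number P = (V * H) / (p * A * t)
Numerator: V * H = 1088 * 10.5 = 11424.0
Denominator: p * A * t = 8.1 * 21.9 * 1.27 = 225.2853
P = 11424.0 / 225.2853 = 50.7090

Final answer: 50.7090


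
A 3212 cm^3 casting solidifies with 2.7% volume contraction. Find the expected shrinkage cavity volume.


Formula: V_shrink = V_casting * shrinkage_pct / 100
V_shrink = 3212 cm^3 * 2.7 / 100 = 86.7240 cm^3

86.7240 cm^3


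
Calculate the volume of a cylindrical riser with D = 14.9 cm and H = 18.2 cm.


Formula: V = pi * (D/2)^2 * H  (cylinder volume)
Radius = D/2 = 14.9/2 = 7.45 cm
V = pi * 7.45^2 * 18.2 = 3173.4657 cm^3

Final answer: 3173.4657 cm^3


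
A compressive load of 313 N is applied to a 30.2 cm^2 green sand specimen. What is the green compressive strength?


Formula: Compressive Strength = Force / Area
Strength = 313 N / 30.2 cm^2 = 10.3642 N/cm^2


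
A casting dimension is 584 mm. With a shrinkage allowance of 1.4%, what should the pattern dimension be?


Formula: L_pattern = L_casting * (1 + shrinkage_rate/100)
Shrinkage factor = 1 + 1.4/100 = 1.014
L_pattern = 584 mm * 1.014 = 592.1760 mm


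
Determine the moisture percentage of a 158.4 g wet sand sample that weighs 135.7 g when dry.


Formula: MC = (W_wet - W_dry) / W_wet * 100
Water mass = 158.4 - 135.7 = 22.7 g
MC = 22.7 / 158.4 * 100 = 14.3308%

Answer: 14.3308%


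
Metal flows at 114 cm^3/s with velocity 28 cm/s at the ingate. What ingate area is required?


Formula: A_ingate = Q / v  (continuity equation)
A = 114 cm^3/s / 28 cm/s = 4.0714 cm^2


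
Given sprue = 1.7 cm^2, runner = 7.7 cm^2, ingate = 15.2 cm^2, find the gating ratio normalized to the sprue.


Sprue:Runner:Ingate = 1 : 7.7/1.7 : 15.2/1.7 = 1:4.53:8.94

Answer: 1:4.53:8.94


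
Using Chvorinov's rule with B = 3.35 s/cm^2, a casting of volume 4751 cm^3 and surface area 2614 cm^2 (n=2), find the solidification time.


Formula: t_s = B * (V/A)^n  (Chvorinov's rule, n=2)
Modulus M = V/A = 4751/2614 = 1.817521 cm
M^2 = 1.817521^2 = 3.303383 cm^2
t_s = 3.35 * 3.303383 = 11.0663 s

Final answer: 11.0663 s


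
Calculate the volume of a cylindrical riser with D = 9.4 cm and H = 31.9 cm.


Formula: V = pi * (D/2)^2 * H  (cylinder volume)
Radius = D/2 = 9.4/2 = 4.7 cm
V = pi * 4.7^2 * 31.9 = 2213.7892 cm^3

Final answer: 2213.7892 cm^3


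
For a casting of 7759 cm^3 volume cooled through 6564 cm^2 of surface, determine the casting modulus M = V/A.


Formula: Casting Modulus M = V / A
M = 7759 cm^3 / 6564 cm^2 = 1.1821 cm


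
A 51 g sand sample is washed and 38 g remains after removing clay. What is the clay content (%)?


Formula: Clay% = (W_total - W_washed) / W_total * 100
Clay mass = 51 - 38 = 13 g
Clay% = 13 / 51 * 100 = 25.4902%

Final answer: 25.4902%


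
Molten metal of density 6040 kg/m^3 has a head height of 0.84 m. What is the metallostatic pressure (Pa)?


Formula: P = rho * g * h
rho * g = 6040 * 9.81 = 59252.4 N/m^3
P = 59252.4 * 0.84 = 49772.0160 Pa

Answer: 49772.0160 Pa


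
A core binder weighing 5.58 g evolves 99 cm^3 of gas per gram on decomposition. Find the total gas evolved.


Formula: V_gas = W_binder * gas_evolution_rate
V = 5.58 g * 99 cm^3/g = 552.4200 cm^3

Answer: 552.4200 cm^3


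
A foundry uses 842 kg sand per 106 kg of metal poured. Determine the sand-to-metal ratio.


Formula: Sand-to-Metal Ratio = W_sand / W_metal
Ratio = 842 kg / 106 kg = 7.9434

Answer: 7.9434


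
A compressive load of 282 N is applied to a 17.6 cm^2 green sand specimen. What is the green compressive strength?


Formula: Compressive Strength = Force / Area
Strength = 282 N / 17.6 cm^2 = 16.0227 N/cm^2


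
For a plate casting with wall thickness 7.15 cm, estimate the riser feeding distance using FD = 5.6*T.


Formula: FD = 5.6 * T  (riser feeding-distance rule)
FD = 5.6 * 7.15 cm = 40.0400 cm

Final answer: 40.0400 cm


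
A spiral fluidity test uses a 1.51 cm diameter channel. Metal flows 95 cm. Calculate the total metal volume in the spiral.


Formula: V = pi * (d/2)^2 * L  (cylinder volume)
Radius = 1.51/2 = 0.755 cm
V = pi * 0.755^2 * 95 = 170.1247 cm^3

Final answer: 170.1247 cm^3


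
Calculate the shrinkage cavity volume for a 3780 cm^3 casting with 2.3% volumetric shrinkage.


Formula: V_shrink = V_casting * shrinkage_pct / 100
V_shrink = 3780 cm^3 * 2.3 / 100 = 86.9400 cm^3


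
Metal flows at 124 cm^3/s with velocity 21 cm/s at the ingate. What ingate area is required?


Formula: A_ingate = Q / v  (continuity equation)
A = 124 cm^3/s / 21 cm/s = 5.9048 cm^2

5.9048 cm^2


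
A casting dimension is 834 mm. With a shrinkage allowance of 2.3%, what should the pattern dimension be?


Formula: L_pattern = L_casting * (1 + shrinkage_rate/100)
Shrinkage factor = 1 + 2.3/100 = 1.023
L_pattern = 834 mm * 1.023 = 853.1820 mm

Final answer: 853.1820 mm


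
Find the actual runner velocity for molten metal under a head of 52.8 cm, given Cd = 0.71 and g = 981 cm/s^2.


Formula: v = Cd * sqrt(2 * g * h)  (Torricelli with discharge coefficient)
2*g*h = 2 * 981 * 52.8 = 103593.6 cm^2/s^2
sqrt(103593.6) = 321.85960 cm/s
v = 0.71 * 321.85960 = 228.5203 cm/s

228.5203 cm/s


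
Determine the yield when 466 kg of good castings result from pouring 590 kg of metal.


Formula: Casting Yield = (W_good / W_total) * 100
Yield = (466 kg / 590 kg) * 100 = 78.9831%

Answer: 78.9831%


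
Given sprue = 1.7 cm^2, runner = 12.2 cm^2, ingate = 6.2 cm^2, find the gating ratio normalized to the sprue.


Sprue:Runner:Ingate = 1 : 12.2/1.7 : 6.2/1.7 = 1:7.18:3.65

Final answer: 1:7.18:3.65


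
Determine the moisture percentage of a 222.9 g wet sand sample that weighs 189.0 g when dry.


Formula: MC = (W_wet - W_dry) / W_wet * 100
Water mass = 222.9 - 189.0 = 33.9 g
MC = 33.9 / 222.9 * 100 = 15.2086%

Final answer: 15.2086%


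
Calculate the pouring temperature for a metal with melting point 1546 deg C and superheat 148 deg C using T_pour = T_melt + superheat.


Formula: T_pour = T_melt + Superheat
T_pour = 1546 + 148 = 1694 deg C

Answer: 1694 deg C


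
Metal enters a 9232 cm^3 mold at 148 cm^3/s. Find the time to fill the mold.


Formula: t_fill = V_mold / Q_flow
t = 9232 cm^3 / 148 cm^3/s = 62.3784 s

Answer: 62.3784 s


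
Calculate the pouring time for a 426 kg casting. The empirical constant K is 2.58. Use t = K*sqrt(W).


Formula: t = K * sqrt(W)
sqrt(W) = sqrt(426) = 20.63977
t = 2.58 * 20.63977 = 53.2506 s


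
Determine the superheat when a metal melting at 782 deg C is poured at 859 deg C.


Formula: Superheat = T_pour - T_melt
Superheat = 859 - 782 = 77 deg C

77 deg C


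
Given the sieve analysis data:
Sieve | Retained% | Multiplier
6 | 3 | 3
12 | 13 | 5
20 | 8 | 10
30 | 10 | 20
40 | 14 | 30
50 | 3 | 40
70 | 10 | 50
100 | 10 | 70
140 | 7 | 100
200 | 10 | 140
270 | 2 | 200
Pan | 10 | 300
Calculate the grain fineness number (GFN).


Formula: GFN = sum(pct * multiplier) / sum(pct)
sum(pct * multiplier) = 7594
sum(pct) = 100
GFN = 7594 / 100 = 75.94


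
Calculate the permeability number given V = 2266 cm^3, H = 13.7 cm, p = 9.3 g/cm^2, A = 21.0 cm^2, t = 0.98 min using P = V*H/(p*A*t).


Formula: Permeability Number P = (V * H) / (p * A * t)
Numerator: V * H = 2266 * 13.7 = 31044.2
Denominator: p * A * t = 9.3 * 21.0 * 0.98 = 191.394
P = 31044.2 / 191.394 = 162.2005

162.2005


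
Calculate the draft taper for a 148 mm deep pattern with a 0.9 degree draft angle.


Formula: taper = depth * tan(draft_angle)
tan(0.9 deg) = 0.0157093
taper = 148 mm * 0.0157093 = 2.3250 mm

Answer: 2.3250 mm


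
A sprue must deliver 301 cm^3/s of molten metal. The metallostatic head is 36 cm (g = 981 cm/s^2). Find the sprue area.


Formula: v = sqrt(2*g*h), A = Q/v
Velocity: v = sqrt(2 * 981 * 36) = sqrt(70632) = 265.7668 cm/s
Sprue area: A = Q / v = 301 / 265.7668 = 1.1326 cm^2

Answer: 1.1326 cm^2


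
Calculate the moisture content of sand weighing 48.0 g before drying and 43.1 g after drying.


Formula: MC = (W_wet - W_dry) / W_wet * 100
Water mass = 48.0 - 43.1 = 4.9 g
MC = 4.9 / 48.0 * 100 = 10.2083%

10.2083%


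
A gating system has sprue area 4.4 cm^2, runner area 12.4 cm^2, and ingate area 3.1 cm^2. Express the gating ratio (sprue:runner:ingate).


Sprue:Runner:Ingate = 1 : 12.4/4.4 : 3.1/4.4 = 1:2.82:0.70

Answer: 1:2.82:0.70


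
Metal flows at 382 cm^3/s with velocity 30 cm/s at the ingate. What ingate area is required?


Formula: A_ingate = Q / v  (continuity equation)
A = 382 cm^3/s / 30 cm/s = 12.7333 cm^2

Answer: 12.7333 cm^2


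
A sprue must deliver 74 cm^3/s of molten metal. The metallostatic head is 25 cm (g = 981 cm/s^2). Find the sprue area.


Formula: v = sqrt(2*g*h), A = Q/v
Velocity: v = sqrt(2 * 981 * 25) = sqrt(49050) = 221.4723 cm/s
Sprue area: A = Q / v = 74 / 221.4723 = 0.3341 cm^2

0.3341 cm^2


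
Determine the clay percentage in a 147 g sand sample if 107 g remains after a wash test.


Formula: Clay% = (W_total - W_washed) / W_total * 100
Clay mass = 147 - 107 = 40 g
Clay% = 40 / 147 * 100 = 27.2109%


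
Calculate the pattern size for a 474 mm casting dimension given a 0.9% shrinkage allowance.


Formula: L_pattern = L_casting * (1 + shrinkage_rate/100)
Shrinkage factor = 1 + 0.9/100 = 1.009
L_pattern = 474 mm * 1.009 = 478.2660 mm

Final answer: 478.2660 mm


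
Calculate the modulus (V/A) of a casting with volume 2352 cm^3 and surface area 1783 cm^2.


Formula: Casting Modulus M = V / A
M = 2352 cm^3 / 1783 cm^2 = 1.3191 cm

Final answer: 1.3191 cm


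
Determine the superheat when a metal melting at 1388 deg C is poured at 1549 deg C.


Formula: Superheat = T_pour - T_melt
Superheat = 1549 - 1388 = 161 deg C

Final answer: 161 deg C


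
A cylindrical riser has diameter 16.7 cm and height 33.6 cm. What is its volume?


Formula: V = pi * (D/2)^2 * H  (cylinder volume)
Radius = D/2 = 16.7/2 = 8.35 cm
V = pi * 8.35^2 * 33.6 = 7359.7337 cm^3

7359.7337 cm^3


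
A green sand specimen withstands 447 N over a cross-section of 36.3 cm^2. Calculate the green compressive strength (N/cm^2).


Formula: Compressive Strength = Force / Area
Strength = 447 N / 36.3 cm^2 = 12.3140 N/cm^2


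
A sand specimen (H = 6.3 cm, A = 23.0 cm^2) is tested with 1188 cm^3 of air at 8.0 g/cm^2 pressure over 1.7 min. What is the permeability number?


Formula: Permeability Number P = (V * H) / (p * A * t)
Numerator: V * H = 1188 * 6.3 = 7484.4
Denominator: p * A * t = 8.0 * 23.0 * 1.7 = 312.8
P = 7484.4 / 312.8 = 23.9271

Final answer: 23.9271


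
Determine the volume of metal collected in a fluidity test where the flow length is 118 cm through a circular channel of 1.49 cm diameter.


Formula: V = pi * (d/2)^2 * L  (cylinder volume)
Radius = 1.49/2 = 0.745 cm
V = pi * 0.745^2 * 118 = 205.7522 cm^3

205.7522 cm^3


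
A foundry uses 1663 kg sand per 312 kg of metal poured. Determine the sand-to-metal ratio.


Formula: Sand-to-Metal Ratio = W_sand / W_metal
Ratio = 1663 kg / 312 kg = 5.3301

5.3301


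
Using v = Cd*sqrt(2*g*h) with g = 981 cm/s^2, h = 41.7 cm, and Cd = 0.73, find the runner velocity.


Formula: v = Cd * sqrt(2 * g * h)  (Torricelli with discharge coefficient)
2*g*h = 2 * 981 * 41.7 = 81815.4 cm^2/s^2
sqrt(81815.4) = 286.03391 cm/s
v = 0.73 * 286.03391 = 208.8048 cm/s

Answer: 208.8048 cm/s


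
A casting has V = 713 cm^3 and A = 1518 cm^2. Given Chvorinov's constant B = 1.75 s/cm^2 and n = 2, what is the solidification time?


Formula: t_s = B * (V/A)^n  (Chvorinov's rule, n=2)
Modulus M = V/A = 713/1518 = 0.469697 cm
M^2 = 0.469697^2 = 0.220615 cm^2
t_s = 1.75 * 0.220615 = 0.3861 s

Final answer: 0.3861 s


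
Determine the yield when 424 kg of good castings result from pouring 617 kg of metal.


Formula: Casting Yield = (W_good / W_total) * 100
Yield = (424 kg / 617 kg) * 100 = 68.7196%


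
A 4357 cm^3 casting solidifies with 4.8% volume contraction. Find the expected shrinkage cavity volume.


Formula: V_shrink = V_casting * shrinkage_pct / 100
V_shrink = 4357 cm^3 * 4.8 / 100 = 209.1360 cm^3

209.1360 cm^3


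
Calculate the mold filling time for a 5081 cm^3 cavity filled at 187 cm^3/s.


Formula: t_fill = V_mold / Q_flow
t = 5081 cm^3 / 187 cm^3/s = 27.1711 s

Answer: 27.1711 s


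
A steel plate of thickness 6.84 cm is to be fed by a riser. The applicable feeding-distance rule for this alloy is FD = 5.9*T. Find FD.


Formula: FD = 5.9 * T  (riser feeding-distance rule)
FD = 5.9 * 6.84 cm = 40.3560 cm

40.3560 cm


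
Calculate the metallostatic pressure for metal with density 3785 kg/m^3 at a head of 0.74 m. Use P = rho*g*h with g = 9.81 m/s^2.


Formula: P = rho * g * h
rho * g = 3785 * 9.81 = 37130.85 N/m^3
P = 37130.85 * 0.74 = 27476.8290 Pa

Answer: 27476.8290 Pa


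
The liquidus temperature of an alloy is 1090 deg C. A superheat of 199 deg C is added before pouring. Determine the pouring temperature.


Formula: T_pour = T_melt + Superheat
T_pour = 1090 + 199 = 1289 deg C


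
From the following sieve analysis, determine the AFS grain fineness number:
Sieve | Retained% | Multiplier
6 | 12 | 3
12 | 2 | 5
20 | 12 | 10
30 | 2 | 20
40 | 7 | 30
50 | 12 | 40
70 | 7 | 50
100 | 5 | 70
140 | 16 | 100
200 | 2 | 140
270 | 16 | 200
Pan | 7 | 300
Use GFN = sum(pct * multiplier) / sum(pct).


Formula: GFN = sum(pct * multiplier) / sum(pct)
sum(pct * multiplier) = 8776
sum(pct) = 100
GFN = 8776 / 100 = 87.76

87.76


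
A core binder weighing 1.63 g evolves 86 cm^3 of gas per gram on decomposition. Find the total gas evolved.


Formula: V_gas = W_binder * gas_evolution_rate
V = 1.63 g * 86 cm^3/g = 140.1800 cm^3

Final answer: 140.1800 cm^3


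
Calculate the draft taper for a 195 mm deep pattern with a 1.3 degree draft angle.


Formula: taper = depth * tan(draft_angle)
tan(1.3 deg) = 0.0226932
taper = 195 mm * 0.0226932 = 4.4252 mm

Final answer: 4.4252 mm


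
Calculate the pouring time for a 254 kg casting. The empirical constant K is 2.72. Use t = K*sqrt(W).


Formula: t = K * sqrt(W)
sqrt(W) = sqrt(254) = 15.93738
t = 2.72 * 15.93738 = 43.3497 s

43.3497 s


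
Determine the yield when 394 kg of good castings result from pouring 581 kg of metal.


Formula: Casting Yield = (W_good / W_total) * 100
Yield = (394 kg / 581 kg) * 100 = 67.8141%


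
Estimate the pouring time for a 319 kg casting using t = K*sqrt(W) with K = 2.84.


Formula: t = K * sqrt(W)
sqrt(W) = sqrt(319) = 17.86057
t = 2.84 * 17.86057 = 50.7240 s

Final answer: 50.7240 s


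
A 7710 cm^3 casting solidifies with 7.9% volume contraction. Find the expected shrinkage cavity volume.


Formula: V_shrink = V_casting * shrinkage_pct / 100
V_shrink = 7710 cm^3 * 7.9 / 100 = 609.0900 cm^3

Final answer: 609.0900 cm^3
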